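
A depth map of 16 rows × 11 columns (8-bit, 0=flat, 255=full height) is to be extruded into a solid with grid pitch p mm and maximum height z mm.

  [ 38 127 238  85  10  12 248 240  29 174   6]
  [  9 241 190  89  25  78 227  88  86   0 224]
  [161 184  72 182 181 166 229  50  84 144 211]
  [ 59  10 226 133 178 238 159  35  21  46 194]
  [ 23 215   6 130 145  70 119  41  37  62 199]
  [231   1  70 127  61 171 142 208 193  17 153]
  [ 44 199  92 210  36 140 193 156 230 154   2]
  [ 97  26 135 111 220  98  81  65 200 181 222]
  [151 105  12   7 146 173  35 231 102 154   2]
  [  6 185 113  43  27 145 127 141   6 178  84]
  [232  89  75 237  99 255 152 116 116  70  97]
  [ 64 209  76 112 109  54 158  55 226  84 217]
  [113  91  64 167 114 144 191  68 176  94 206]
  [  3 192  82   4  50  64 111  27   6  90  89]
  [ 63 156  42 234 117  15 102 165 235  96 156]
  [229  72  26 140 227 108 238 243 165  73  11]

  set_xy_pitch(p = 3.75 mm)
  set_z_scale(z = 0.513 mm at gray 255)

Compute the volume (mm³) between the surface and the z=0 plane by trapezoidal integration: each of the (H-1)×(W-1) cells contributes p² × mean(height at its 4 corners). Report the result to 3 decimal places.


502.933

height_mm = gray/255 × 0.513; cell vol = 3.75² × mean(4 corners)
unit = 3.75² × 0.513 / (4×255) = 0.00707261 mm³ per gray-sum
row 0: Σ corner-gray over 10 cells = 4651  → 32.8947
row 1: Σ corner-gray over 10 cells = 5237  → 37.0393
row 2: Σ corner-gray over 10 cells = 5301  → 37.4919
row 3: Σ corner-gray over 10 cells = 4217  → 29.8252
row 4: Σ corner-gray over 10 cells = 4236  → 29.9596
row 5: Σ corner-gray over 10 cells = 5230  → 36.9898
row 6: Σ corner-gray over 10 cells = 5419  → 38.3265
row 7: Σ corner-gray over 10 cells = 4636  → 32.7886
row 8: Σ corner-gray over 10 cells = 4103  → 29.0189
row 9: Σ corner-gray over 10 cells = 4767  → 33.7151
row 10: Σ corner-gray over 10 cells = 5194  → 36.7351
row 11: Σ corner-gray over 10 cells = 4984  → 35.2499
row 12: Σ corner-gray over 10 cells = 3881  → 27.4488
row 13: Σ corner-gray over 10 cells = 3887  → 27.4912
row 14: Σ corner-gray over 10 cells = 5367  → 37.9587
Σ rows: total corner-gray = 71110  → 502.9333 mm³


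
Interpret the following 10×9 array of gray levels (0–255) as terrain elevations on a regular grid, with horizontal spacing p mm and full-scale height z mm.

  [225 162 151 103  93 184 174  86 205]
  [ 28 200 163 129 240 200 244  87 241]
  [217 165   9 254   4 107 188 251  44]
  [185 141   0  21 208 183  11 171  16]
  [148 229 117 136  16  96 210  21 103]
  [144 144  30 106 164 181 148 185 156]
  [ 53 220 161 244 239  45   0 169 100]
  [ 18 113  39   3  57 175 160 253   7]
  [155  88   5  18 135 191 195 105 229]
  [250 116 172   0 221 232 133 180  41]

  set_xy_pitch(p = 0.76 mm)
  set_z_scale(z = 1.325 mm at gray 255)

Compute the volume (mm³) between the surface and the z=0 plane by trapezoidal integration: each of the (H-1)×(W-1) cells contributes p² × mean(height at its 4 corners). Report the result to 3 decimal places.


28.451

height_mm = gray/255 × 1.325; cell vol = 0.76² × mean(4 corners)
unit = 0.76² × 1.325 / (4×255) = 0.000750314 mm³ per gray-sum
row 0: Σ corner-gray over 8 cells = 5131  → 3.8499
row 1: Σ corner-gray over 8 cells = 5012  → 3.7606
row 2: Σ corner-gray over 8 cells = 3888  → 2.9172
row 3: Σ corner-gray over 8 cells = 3572  → 2.6801
row 4: Σ corner-gray over 8 cells = 4117  → 3.0890
row 5: Σ corner-gray over 8 cells = 4525  → 3.3952
row 6: Σ corner-gray over 8 cells = 3934  → 2.9517
row 7: Σ corner-gray over 8 cells = 3483  → 2.6133
row 8: Σ corner-gray over 8 cells = 4257  → 3.1941
Σ rows: total corner-gray = 37919  → 28.4511 mm³


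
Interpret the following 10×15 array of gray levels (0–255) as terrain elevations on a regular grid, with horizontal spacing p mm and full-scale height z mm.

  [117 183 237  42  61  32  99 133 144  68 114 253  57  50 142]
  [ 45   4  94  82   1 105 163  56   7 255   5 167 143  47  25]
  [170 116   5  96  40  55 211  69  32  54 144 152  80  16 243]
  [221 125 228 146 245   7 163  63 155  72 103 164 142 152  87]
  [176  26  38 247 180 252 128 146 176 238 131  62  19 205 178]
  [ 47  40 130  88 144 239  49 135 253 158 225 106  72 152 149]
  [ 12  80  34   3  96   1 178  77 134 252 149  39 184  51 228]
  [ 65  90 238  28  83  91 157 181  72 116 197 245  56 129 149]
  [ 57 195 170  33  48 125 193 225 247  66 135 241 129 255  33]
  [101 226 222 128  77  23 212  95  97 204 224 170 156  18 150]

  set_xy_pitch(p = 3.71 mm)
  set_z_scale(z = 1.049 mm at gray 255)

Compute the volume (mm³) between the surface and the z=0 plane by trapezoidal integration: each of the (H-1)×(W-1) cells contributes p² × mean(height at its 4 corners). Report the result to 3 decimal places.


height_mm = gray/255 × 1.049; cell vol = 3.71² × mean(4 corners)
unit = 3.71² × 1.049 / (4×255) = 0.0141554 mm³ per gray-sum
row 0: Σ corner-gray over 14 cells = 5533  → 78.3220
row 1: Σ corner-gray over 14 cells = 4881  → 69.0927
row 2: Σ corner-gray over 14 cells = 6391  → 90.4674
row 3: Σ corner-gray over 14 cells = 7888  → 111.6580
row 4: Σ corner-gray over 14 cells = 7828  → 110.8087
row 5: Σ corner-gray over 14 cells = 6574  → 93.0578
row 6: Σ corner-gray over 14 cells = 6376  → 90.2550
row 7: Σ corner-gray over 14 cells = 7794  → 110.3274
row 8: Σ corner-gray over 14 cells = 8169  → 115.6357
Σ rows: total corner-gray = 61434  → 869.6248 mm³

869.625


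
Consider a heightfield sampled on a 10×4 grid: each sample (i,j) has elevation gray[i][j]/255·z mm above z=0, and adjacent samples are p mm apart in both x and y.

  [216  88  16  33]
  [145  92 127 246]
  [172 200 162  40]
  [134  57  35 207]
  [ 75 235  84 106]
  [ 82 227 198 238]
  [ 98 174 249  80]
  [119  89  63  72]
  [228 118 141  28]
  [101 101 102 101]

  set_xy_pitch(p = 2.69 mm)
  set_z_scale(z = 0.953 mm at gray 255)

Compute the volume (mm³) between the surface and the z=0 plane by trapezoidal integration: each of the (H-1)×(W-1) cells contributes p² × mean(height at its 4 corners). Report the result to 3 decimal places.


height_mm = gray/255 × 0.953; cell vol = 2.69² × mean(4 corners)
unit = 2.69² × 0.953 / (4×255) = 0.00676079 mm³ per gray-sum
row 0: Σ corner-gray over 3 cells = 1286  → 8.6944
row 1: Σ corner-gray over 3 cells = 1765  → 11.9328
row 2: Σ corner-gray over 3 cells = 1461  → 9.8775
row 3: Σ corner-gray over 3 cells = 1344  → 9.0865
row 4: Σ corner-gray over 3 cells = 1989  → 13.4472
row 5: Σ corner-gray over 3 cells = 2194  → 14.8332
row 6: Σ corner-gray over 3 cells = 1519  → 10.2696
row 7: Σ corner-gray over 3 cells = 1269  → 8.5794
row 8: Σ corner-gray over 3 cells = 1382  → 9.3434
Σ rows: total corner-gray = 14209  → 96.0640 mm³

96.064


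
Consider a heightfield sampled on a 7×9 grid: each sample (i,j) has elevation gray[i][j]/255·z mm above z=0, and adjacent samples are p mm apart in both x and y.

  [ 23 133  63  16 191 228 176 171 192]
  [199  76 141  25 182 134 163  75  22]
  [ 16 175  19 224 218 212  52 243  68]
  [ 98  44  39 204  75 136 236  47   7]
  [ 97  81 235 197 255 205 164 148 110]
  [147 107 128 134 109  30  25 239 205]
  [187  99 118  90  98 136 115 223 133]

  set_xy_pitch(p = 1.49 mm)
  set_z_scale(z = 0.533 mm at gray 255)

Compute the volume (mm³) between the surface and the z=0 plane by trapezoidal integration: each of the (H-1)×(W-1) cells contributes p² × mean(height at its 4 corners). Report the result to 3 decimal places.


29.345

height_mm = gray/255 × 0.533; cell vol = 1.49² × mean(4 corners)
unit = 1.49² × 0.533 / (4×255) = 0.00116011 mm³ per gray-sum
row 0: Σ corner-gray over 8 cells = 3984  → 4.6219
row 1: Σ corner-gray over 8 cells = 4183  → 4.8527
row 2: Σ corner-gray over 8 cells = 4037  → 4.6834
row 3: Σ corner-gray over 8 cells = 4444  → 5.1555
row 4: Σ corner-gray over 8 cells = 4673  → 5.4212
row 5: Σ corner-gray over 8 cells = 3974  → 4.6103
Σ rows: total corner-gray = 25295  → 29.3450 mm³


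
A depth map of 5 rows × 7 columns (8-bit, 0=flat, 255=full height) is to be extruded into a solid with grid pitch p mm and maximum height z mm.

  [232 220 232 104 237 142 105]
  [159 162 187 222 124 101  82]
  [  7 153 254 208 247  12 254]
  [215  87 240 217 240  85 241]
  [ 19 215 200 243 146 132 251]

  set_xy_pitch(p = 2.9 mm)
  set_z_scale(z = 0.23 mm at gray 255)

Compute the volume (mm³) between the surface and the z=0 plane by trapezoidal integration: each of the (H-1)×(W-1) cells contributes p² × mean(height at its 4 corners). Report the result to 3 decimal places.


height_mm = gray/255 × 0.23; cell vol = 2.9² × mean(4 corners)
unit = 2.9² × 0.23 / (4×255) = 0.00189637 mm³ per gray-sum
row 0: Σ corner-gray over 6 cells = 4040  → 7.6613
row 1: Σ corner-gray over 6 cells = 3842  → 7.2859
row 2: Σ corner-gray over 6 cells = 4203  → 7.9705
row 3: Σ corner-gray over 6 cells = 4336  → 8.2227
Σ rows: total corner-gray = 16421  → 31.1403 mm³

31.140


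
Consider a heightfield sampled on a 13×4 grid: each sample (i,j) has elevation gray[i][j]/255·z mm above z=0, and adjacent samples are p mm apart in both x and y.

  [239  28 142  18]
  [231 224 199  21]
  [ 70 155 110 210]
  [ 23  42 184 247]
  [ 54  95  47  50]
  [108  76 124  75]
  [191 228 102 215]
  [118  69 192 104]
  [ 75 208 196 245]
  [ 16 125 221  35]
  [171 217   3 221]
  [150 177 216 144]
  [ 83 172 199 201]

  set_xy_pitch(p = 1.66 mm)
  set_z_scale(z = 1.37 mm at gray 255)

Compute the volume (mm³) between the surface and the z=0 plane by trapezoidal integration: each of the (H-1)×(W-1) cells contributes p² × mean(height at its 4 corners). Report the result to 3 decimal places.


74.064

height_mm = gray/255 × 1.37; cell vol = 1.66² × mean(4 corners)
unit = 1.66² × 1.37 / (4×255) = 0.00370115 mm³ per gray-sum
row 0: Σ corner-gray over 3 cells = 1695  → 6.2734
row 1: Σ corner-gray over 3 cells = 1908  → 7.0618
row 2: Σ corner-gray over 3 cells = 1532  → 5.6702
row 3: Σ corner-gray over 3 cells = 1110  → 4.1083
row 4: Σ corner-gray over 3 cells = 971  → 3.5938
row 5: Σ corner-gray over 3 cells = 1649  → 6.1032
row 6: Σ corner-gray over 3 cells = 1810  → 6.6991
row 7: Σ corner-gray over 3 cells = 1872  → 6.9286
row 8: Σ corner-gray over 3 cells = 1871  → 6.9248
row 9: Σ corner-gray over 3 cells = 1575  → 5.8293
row 10: Σ corner-gray over 3 cells = 1912  → 7.0766
row 11: Σ corner-gray over 3 cells = 2106  → 7.7946
Σ rows: total corner-gray = 20011  → 74.0637 mm³


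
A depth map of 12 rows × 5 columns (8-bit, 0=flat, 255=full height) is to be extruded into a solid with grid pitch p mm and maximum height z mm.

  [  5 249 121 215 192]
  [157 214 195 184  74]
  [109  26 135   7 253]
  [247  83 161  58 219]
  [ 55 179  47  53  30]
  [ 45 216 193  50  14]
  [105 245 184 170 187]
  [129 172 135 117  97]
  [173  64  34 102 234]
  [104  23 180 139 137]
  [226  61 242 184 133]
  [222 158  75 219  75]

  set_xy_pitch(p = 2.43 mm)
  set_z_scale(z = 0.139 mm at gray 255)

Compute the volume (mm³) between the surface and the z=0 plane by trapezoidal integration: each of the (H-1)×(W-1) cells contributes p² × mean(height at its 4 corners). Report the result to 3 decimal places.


height_mm = gray/255 × 0.139; cell vol = 2.43² × mean(4 corners)
unit = 2.43² × 0.139 / (4×255) = 0.000804687 mm³ per gray-sum
row 0: Σ corner-gray over 4 cells = 2784  → 2.2402
row 1: Σ corner-gray over 4 cells = 2115  → 1.7019
row 2: Σ corner-gray over 4 cells = 1768  → 1.4227
row 3: Σ corner-gray over 4 cells = 1713  → 1.3784
row 4: Σ corner-gray over 4 cells = 1620  → 1.3036
row 5: Σ corner-gray over 4 cells = 2467  → 1.9852
row 6: Σ corner-gray over 4 cells = 2564  → 2.0632
row 7: Σ corner-gray over 4 cells = 1881  → 1.5136
row 8: Σ corner-gray over 4 cells = 1732  → 1.3937
row 9: Σ corner-gray over 4 cells = 2258  → 1.8170
row 10: Σ corner-gray over 4 cells = 2534  → 2.0391
Σ rows: total corner-gray = 23436  → 18.8587 mm³

18.859


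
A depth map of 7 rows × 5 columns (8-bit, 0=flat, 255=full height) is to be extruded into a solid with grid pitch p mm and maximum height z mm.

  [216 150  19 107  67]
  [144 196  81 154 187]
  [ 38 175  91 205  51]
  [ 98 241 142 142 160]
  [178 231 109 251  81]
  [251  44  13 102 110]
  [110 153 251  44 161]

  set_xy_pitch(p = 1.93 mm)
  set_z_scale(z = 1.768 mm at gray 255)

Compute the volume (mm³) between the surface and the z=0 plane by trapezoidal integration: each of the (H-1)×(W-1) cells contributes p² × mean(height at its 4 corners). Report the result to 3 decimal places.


height_mm = gray/255 × 1.768; cell vol = 1.93² × mean(4 corners)
unit = 1.93² × 1.768 / (4×255) = 0.00645649 mm³ per gray-sum
row 0: Σ corner-gray over 4 cells = 2028  → 13.0938
row 1: Σ corner-gray over 4 cells = 2224  → 14.3592
row 2: Σ corner-gray over 4 cells = 2339  → 15.1017
row 3: Σ corner-gray over 4 cells = 2749  → 17.7489
row 4: Σ corner-gray over 4 cells = 2120  → 13.6878
row 5: Σ corner-gray over 4 cells = 1846  → 11.9187
Σ rows: total corner-gray = 13306  → 85.9101 mm³

85.910


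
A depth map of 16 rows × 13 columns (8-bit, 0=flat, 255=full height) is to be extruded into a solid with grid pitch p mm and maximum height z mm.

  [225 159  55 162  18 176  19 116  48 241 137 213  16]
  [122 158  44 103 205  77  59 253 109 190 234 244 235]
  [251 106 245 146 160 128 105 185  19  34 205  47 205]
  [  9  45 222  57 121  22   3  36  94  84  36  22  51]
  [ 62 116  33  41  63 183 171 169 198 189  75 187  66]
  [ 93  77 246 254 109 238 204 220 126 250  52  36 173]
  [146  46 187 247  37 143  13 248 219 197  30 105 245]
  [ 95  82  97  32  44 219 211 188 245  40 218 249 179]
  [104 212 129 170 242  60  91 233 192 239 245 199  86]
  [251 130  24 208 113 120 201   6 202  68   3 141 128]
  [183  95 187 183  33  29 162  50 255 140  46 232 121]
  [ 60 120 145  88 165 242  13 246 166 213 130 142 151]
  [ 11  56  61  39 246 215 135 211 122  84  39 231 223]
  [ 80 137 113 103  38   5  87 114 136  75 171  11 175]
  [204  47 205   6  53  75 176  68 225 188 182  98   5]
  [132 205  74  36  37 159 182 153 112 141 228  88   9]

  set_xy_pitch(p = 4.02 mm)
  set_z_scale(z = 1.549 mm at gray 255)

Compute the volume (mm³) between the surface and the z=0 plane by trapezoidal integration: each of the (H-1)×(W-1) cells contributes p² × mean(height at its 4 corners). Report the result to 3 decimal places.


height_mm = gray/255 × 1.549; cell vol = 4.02² × mean(4 corners)
unit = 4.02² × 1.549 / (4×255) = 0.0245416 mm³ per gray-sum
row 0: Σ corner-gray over 12 cells = 6638  → 162.9073
row 1: Σ corner-gray over 12 cells = 6925  → 169.9508
row 2: Σ corner-gray over 12 cells = 4760  → 116.8181
row 3: Σ corner-gray over 12 cells = 4522  → 110.9772
row 4: Σ corner-gray over 12 cells = 6868  → 168.5519
row 5: Σ corner-gray over 12 cells = 7225  → 177.3133
row 6: Σ corner-gray over 12 cells = 6859  → 168.3310
row 7: Σ corner-gray over 12 cells = 7738  → 189.9031
row 8: Σ corner-gray over 12 cells = 7025  → 172.4049
row 9: Σ corner-gray over 12 cells = 5939  → 145.7527
row 10: Σ corner-gray over 12 cells = 6679  → 163.9135
row 11: Σ corner-gray over 12 cells = 6663  → 163.5209
row 12: Σ corner-gray over 12 cells = 5347  → 131.2241
row 13: Σ corner-gray over 12 cells = 5090  → 124.9169
row 14: Σ corner-gray over 12 cells = 5826  → 142.9795
Σ rows: total corner-gray = 94104  → 2309.4653 mm³

2309.465


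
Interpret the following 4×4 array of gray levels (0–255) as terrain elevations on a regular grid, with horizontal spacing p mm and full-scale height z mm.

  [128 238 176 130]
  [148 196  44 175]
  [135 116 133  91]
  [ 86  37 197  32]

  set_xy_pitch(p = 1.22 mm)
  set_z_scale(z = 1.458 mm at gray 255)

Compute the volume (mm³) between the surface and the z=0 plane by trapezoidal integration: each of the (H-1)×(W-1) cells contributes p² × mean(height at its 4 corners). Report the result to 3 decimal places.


10.055

height_mm = gray/255 × 1.458; cell vol = 1.22² × mean(4 corners)
unit = 1.22² × 1.458 / (4×255) = 0.00212754 mm³ per gray-sum
row 0: Σ corner-gray over 3 cells = 1889  → 4.0189
row 1: Σ corner-gray over 3 cells = 1527  → 3.2487
row 2: Σ corner-gray over 3 cells = 1310  → 2.7871
Σ rows: total corner-gray = 4726  → 10.0547 mm³


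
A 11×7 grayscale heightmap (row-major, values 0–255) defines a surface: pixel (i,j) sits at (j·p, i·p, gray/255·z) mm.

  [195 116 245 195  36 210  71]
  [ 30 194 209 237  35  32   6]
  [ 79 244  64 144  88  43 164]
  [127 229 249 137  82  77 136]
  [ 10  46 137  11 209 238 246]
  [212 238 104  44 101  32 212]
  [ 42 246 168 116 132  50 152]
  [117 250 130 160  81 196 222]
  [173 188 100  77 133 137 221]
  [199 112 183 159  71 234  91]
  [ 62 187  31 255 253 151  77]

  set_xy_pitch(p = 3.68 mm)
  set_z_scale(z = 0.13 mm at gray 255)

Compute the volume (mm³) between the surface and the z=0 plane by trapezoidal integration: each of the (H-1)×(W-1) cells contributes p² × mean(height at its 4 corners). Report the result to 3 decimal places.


height_mm = gray/255 × 0.13; cell vol = 3.68² × mean(4 corners)
unit = 3.68² × 0.13 / (4×255) = 0.00172599 mm³ per gray-sum
row 0: Σ corner-gray over 6 cells = 3320  → 5.7303
row 1: Σ corner-gray over 6 cells = 2859  → 4.9346
row 2: Σ corner-gray over 6 cells = 3220  → 5.5577
row 3: Σ corner-gray over 6 cells = 3349  → 5.7803
row 4: Σ corner-gray over 6 cells = 3000  → 5.1780
row 5: Σ corner-gray over 6 cells = 3080  → 5.3161
row 6: Σ corner-gray over 6 cells = 3591  → 6.1980
row 7: Σ corner-gray over 6 cells = 3637  → 6.2774
row 8: Σ corner-gray over 6 cells = 3472  → 5.9926
row 9: Σ corner-gray over 6 cells = 3701  → 6.3879
Σ rows: total corner-gray = 33229  → 57.3530 mm³

57.353


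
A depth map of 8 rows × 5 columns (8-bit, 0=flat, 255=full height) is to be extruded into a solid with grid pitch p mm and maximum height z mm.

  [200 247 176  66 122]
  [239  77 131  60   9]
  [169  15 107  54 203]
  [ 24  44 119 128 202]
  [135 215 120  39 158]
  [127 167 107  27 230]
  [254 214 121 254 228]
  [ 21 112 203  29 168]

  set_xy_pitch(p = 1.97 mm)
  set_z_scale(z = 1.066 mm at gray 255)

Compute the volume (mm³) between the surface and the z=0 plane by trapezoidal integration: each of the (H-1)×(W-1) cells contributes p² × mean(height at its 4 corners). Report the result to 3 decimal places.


57.306

height_mm = gray/255 × 1.066; cell vol = 1.97² × mean(4 corners)
unit = 1.97² × 1.066 / (4×255) = 0.00405592 mm³ per gray-sum
row 0: Σ corner-gray over 4 cells = 2084  → 8.4525
row 1: Σ corner-gray over 4 cells = 1508  → 6.1163
row 2: Σ corner-gray over 4 cells = 1532  → 6.2137
row 3: Σ corner-gray over 4 cells = 1849  → 7.4994
row 4: Σ corner-gray over 4 cells = 2000  → 8.1118
row 5: Σ corner-gray over 4 cells = 2619  → 10.6225
row 6: Σ corner-gray over 4 cells = 2537  → 10.2899
Σ rows: total corner-gray = 14129  → 57.3061 mm³


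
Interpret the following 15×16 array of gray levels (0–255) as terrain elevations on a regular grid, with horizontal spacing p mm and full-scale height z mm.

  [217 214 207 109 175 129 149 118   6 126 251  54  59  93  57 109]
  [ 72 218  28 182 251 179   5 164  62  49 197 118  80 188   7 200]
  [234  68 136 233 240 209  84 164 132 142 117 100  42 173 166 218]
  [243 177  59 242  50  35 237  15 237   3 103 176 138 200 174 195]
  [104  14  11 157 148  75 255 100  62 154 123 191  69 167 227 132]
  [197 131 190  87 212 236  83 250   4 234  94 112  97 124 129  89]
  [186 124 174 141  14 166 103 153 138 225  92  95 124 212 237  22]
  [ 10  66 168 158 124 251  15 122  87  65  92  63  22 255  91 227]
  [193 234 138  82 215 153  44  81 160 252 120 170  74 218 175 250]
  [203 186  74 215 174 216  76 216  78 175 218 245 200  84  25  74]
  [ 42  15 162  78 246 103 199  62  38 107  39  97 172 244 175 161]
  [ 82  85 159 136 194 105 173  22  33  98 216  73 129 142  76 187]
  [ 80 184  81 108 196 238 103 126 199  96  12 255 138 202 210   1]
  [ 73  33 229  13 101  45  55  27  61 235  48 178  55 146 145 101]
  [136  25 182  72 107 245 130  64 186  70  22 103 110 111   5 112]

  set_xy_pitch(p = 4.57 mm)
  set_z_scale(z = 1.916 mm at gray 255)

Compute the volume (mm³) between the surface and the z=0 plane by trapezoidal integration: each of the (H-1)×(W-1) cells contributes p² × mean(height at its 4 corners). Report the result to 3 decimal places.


4332.498

height_mm = gray/255 × 1.916; cell vol = 4.57² × mean(4 corners)
unit = 4.57² × 1.916 / (4×255) = 0.0392309 mm³ per gray-sum
row 0: Σ corner-gray over 15 cells = 7548  → 296.1145
row 1: Σ corner-gray over 15 cells = 8192  → 321.3791
row 2: Σ corner-gray over 15 cells = 8594  → 337.1499
row 3: Σ corner-gray over 15 cells = 7872  → 308.8253
row 4: Σ corner-gray over 15 cells = 7994  → 313.6114
row 5: Σ corner-gray over 15 cells = 8456  → 331.7361
row 6: Σ corner-gray over 15 cells = 7599  → 298.1152
row 7: Σ corner-gray over 15 cells = 8070  → 316.5930
row 8: Σ corner-gray over 15 cells = 9316  → 365.4746
row 9: Σ corner-gray over 15 cells = 8318  → 326.3222
row 10: Σ corner-gray over 15 cells = 7228  → 283.5606
row 11: Σ corner-gray over 15 cells = 7928  → 311.0222
row 12: Σ corner-gray over 15 cells = 7293  → 286.1106
row 13: Σ corner-gray over 15 cells = 6028  → 236.4836
Σ rows: total corner-gray = 110436  → 4332.4983 mm³


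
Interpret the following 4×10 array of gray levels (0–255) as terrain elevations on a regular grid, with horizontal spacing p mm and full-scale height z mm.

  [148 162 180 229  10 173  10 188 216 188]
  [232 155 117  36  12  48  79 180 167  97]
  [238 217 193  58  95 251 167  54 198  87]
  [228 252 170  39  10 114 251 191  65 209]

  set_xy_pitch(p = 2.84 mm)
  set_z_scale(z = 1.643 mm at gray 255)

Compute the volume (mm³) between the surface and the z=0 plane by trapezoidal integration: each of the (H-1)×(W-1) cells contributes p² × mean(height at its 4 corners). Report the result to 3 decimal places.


191.098

height_mm = gray/255 × 1.643; cell vol = 2.84² × mean(4 corners)
unit = 2.84² × 1.643 / (4×255) = 0.0129919 mm³ per gray-sum
row 0: Σ corner-gray over 9 cells = 4589  → 59.6200
row 1: Σ corner-gray over 9 cells = 4708  → 61.1661
row 2: Σ corner-gray over 9 cells = 5412  → 70.3124
Σ rows: total corner-gray = 14709  → 191.0985 mm³


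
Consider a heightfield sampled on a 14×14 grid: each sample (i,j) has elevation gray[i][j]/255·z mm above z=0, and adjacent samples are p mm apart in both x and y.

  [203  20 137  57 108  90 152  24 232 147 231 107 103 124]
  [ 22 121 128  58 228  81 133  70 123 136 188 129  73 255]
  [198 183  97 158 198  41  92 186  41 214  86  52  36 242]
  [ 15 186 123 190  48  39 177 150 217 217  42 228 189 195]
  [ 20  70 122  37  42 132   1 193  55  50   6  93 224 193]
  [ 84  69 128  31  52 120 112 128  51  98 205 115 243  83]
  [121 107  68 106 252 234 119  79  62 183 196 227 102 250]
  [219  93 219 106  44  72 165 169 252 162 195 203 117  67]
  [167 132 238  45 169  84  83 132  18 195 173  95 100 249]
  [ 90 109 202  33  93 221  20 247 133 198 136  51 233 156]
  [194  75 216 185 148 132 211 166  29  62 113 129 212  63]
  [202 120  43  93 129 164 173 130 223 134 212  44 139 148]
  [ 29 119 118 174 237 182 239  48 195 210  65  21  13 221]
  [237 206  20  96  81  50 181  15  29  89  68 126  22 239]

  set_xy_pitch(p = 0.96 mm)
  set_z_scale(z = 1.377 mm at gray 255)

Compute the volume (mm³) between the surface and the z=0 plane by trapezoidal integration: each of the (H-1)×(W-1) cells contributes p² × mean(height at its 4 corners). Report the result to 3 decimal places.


height_mm = gray/255 × 1.377; cell vol = 0.96² × mean(4 corners)
unit = 0.96² × 1.377 / (4×255) = 0.00124416 mm³ per gray-sum
row 0: Σ corner-gray over 13 cells = 6356  → 7.9079
row 1: Σ corner-gray over 13 cells = 6421  → 7.9888
row 2: Σ corner-gray over 13 cells = 7030  → 8.7464
row 3: Σ corner-gray over 13 cells = 6085  → 7.5707
row 4: Σ corner-gray over 13 cells = 5134  → 6.3875
row 5: Σ corner-gray over 13 cells = 6712  → 8.3508
row 6: Σ corner-gray over 13 cells = 7721  → 9.6062
row 7: Σ corner-gray over 13 cells = 7224  → 8.9878
row 8: Σ corner-gray over 13 cells = 6942  → 8.6370
row 9: Σ corner-gray over 13 cells = 7211  → 8.9716
row 10: Σ corner-gray over 13 cells = 7171  → 8.9219
row 11: Σ corner-gray over 13 cells = 7050  → 8.7713
row 12: Σ corner-gray over 13 cells = 5934  → 7.3828
Σ rows: total corner-gray = 86991  → 108.2307 mm³

108.231


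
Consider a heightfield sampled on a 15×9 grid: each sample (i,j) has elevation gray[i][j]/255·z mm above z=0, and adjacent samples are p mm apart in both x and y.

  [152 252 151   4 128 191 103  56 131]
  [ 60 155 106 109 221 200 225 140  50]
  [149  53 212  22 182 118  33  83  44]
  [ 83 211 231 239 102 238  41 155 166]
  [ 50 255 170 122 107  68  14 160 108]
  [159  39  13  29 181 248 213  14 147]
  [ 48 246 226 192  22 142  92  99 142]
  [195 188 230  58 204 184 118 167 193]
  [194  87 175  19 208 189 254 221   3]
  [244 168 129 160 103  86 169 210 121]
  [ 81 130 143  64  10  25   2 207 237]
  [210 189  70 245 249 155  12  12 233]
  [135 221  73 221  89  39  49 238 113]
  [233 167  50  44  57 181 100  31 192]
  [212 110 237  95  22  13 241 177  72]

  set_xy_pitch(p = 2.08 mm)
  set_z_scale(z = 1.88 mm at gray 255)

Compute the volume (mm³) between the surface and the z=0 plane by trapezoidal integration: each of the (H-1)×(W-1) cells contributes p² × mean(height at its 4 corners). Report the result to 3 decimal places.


height_mm = gray/255 × 1.88; cell vol = 2.08² × mean(4 corners)
unit = 2.08² × 1.88 / (4×255) = 0.00797415 mm³ per gray-sum
row 0: Σ corner-gray over 8 cells = 4475  → 35.6843
row 1: Σ corner-gray over 8 cells = 4021  → 32.0641
row 2: Σ corner-gray over 8 cells = 4282  → 34.1453
row 3: Σ corner-gray over 8 cells = 4633  → 36.9442
row 4: Σ corner-gray over 8 cells = 3730  → 29.7436
row 5: Σ corner-gray over 8 cells = 4008  → 31.9604
row 6: Σ corner-gray over 8 cells = 4914  → 39.1850
row 7: Σ corner-gray over 8 cells = 5189  → 41.3779
row 8: Σ corner-gray over 8 cells = 4918  → 39.2169
row 9: Σ corner-gray over 8 cells = 3895  → 31.0593
row 10: Σ corner-gray over 8 cells = 3787  → 30.1981
row 11: Σ corner-gray over 8 cells = 4415  → 35.2059
row 12: Σ corner-gray over 8 cells = 3793  → 30.2459
row 13: Σ corner-gray over 8 cells = 3759  → 29.9748
Σ rows: total corner-gray = 59819  → 477.0056 mm³

477.006


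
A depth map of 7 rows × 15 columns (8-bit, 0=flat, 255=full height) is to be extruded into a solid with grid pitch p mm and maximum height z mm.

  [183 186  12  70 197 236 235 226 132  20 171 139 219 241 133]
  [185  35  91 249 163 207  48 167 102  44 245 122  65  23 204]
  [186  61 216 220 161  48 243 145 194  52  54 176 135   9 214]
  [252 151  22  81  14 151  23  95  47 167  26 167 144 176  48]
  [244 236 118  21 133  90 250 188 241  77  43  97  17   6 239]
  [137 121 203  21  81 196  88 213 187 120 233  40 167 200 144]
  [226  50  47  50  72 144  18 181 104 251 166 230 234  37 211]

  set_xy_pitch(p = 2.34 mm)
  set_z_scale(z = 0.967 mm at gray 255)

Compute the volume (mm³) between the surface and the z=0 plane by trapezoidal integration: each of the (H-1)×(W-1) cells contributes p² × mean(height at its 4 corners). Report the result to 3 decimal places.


height_mm = gray/255 × 0.967; cell vol = 2.34² × mean(4 corners)
unit = 2.34² × 0.967 / (4×255) = 0.00519108 mm³ per gray-sum
row 0: Σ corner-gray over 14 cells = 7995  → 41.5027
row 1: Σ corner-gray over 14 cells = 7339  → 38.0974
row 2: Σ corner-gray over 14 cells = 6656  → 34.5519
row 3: Σ corner-gray over 14 cells = 6345  → 32.9374
row 4: Σ corner-gray over 14 cells = 7538  → 39.1304
row 5: Σ corner-gray over 14 cells = 7626  → 39.5872
Σ rows: total corner-gray = 43499  → 225.8069 mm³

225.807


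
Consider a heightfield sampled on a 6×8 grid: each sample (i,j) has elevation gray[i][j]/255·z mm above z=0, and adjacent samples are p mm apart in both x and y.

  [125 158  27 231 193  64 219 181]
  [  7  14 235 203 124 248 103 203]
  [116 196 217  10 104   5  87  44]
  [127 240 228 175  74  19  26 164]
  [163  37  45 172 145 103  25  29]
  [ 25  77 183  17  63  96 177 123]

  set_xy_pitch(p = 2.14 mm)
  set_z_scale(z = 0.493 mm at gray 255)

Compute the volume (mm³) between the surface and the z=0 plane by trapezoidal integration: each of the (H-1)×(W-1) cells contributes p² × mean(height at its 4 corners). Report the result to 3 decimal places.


height_mm = gray/255 × 0.493; cell vol = 2.14² × mean(4 corners)
unit = 2.14² × 0.493 / (4×255) = 0.00221347 mm³ per gray-sum
row 0: Σ corner-gray over 7 cells = 4154  → 9.1948
row 1: Σ corner-gray over 7 cells = 3462  → 7.6630
row 2: Σ corner-gray over 7 cells = 3213  → 7.1119
row 3: Σ corner-gray over 7 cells = 3061  → 6.7754
row 4: Σ corner-gray over 7 cells = 2620  → 5.7993
Σ rows: total corner-gray = 16510  → 36.5444 mm³

36.544


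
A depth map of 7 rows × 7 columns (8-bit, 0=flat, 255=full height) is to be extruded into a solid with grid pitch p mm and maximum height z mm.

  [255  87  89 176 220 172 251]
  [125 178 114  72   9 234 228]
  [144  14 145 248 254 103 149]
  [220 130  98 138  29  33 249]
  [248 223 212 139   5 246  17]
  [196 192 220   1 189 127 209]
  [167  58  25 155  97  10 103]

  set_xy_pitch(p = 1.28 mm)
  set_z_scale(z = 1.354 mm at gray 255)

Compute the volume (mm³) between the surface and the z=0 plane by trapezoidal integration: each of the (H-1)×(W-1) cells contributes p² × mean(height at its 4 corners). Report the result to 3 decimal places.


height_mm = gray/255 × 1.354; cell vol = 1.28² × mean(4 corners)
unit = 1.28² × 1.354 / (4×255) = 0.0021749 mm³ per gray-sum
row 0: Σ corner-gray over 6 cells = 3561  → 7.7448
row 1: Σ corner-gray over 6 cells = 3388  → 7.3685
row 2: Σ corner-gray over 6 cells = 3146  → 6.8422
row 3: Σ corner-gray over 6 cells = 3240  → 7.0467
row 4: Σ corner-gray over 6 cells = 3778  → 8.2168
row 5: Σ corner-gray over 6 cells = 2823  → 6.1397
Σ rows: total corner-gray = 19936  → 43.3587 mm³

43.359


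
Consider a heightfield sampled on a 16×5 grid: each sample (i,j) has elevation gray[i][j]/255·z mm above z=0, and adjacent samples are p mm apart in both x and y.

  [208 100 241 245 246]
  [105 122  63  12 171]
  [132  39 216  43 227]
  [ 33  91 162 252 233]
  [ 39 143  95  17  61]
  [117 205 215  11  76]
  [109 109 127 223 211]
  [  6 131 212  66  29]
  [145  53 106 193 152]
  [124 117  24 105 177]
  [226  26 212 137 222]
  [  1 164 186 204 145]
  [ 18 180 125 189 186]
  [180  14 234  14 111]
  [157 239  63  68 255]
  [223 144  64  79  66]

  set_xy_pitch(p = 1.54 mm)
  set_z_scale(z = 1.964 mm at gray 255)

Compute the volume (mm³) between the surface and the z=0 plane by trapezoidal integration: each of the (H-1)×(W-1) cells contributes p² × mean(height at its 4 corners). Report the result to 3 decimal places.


height_mm = gray/255 × 1.964; cell vol = 1.54² × mean(4 corners)
unit = 1.54² × 1.964 / (4×255) = 0.00456649 mm³ per gray-sum
row 0: Σ corner-gray over 4 cells = 2296  → 10.4847
row 1: Σ corner-gray over 4 cells = 1625  → 7.4206
row 2: Σ corner-gray over 4 cells = 2231  → 10.1878
row 3: Σ corner-gray over 4 cells = 1886  → 8.6124
row 4: Σ corner-gray over 4 cells = 1665  → 7.6032
row 5: Σ corner-gray over 4 cells = 2293  → 10.4710
row 6: Σ corner-gray over 4 cells = 2091  → 9.5485
row 7: Σ corner-gray over 4 cells = 1854  → 8.4663
row 8: Σ corner-gray over 4 cells = 1794  → 8.1923
row 9: Σ corner-gray over 4 cells = 1991  → 9.0919
row 10: Σ corner-gray over 4 cells = 2452  → 11.1970
row 11: Σ corner-gray over 4 cells = 2446  → 11.1696
row 12: Σ corner-gray over 4 cells = 2007  → 9.1650
row 13: Σ corner-gray over 4 cells = 1967  → 8.9823
row 14: Σ corner-gray over 4 cells = 2015  → 9.2015
Σ rows: total corner-gray = 30613  → 139.7940 mm³

139.794


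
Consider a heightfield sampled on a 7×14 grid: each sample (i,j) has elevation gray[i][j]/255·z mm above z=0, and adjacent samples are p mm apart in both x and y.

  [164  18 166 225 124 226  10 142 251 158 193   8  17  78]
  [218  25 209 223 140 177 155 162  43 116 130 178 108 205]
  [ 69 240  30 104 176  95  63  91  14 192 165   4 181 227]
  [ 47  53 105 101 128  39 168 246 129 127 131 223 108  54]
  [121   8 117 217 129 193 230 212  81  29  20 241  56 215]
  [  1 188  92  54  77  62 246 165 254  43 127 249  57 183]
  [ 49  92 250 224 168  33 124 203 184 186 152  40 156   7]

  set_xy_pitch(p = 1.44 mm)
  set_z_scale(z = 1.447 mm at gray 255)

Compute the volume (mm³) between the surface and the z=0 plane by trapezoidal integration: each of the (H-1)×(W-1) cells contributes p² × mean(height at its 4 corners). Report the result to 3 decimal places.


119.379

height_mm = gray/255 × 1.447; cell vol = 1.44² × mean(4 corners)
unit = 1.44² × 1.447 / (4×255) = 0.00294167 mm³ per gray-sum
row 0: Σ corner-gray over 13 cells = 7073  → 20.8064
row 1: Σ corner-gray over 13 cells = 6761  → 19.8886
row 2: Σ corner-gray over 13 cells = 6223  → 18.3060
row 3: Σ corner-gray over 13 cells = 6619  → 19.4709
row 4: Σ corner-gray over 13 cells = 6814  → 20.0445
row 5: Σ corner-gray over 13 cells = 7092  → 20.8623
Σ rows: total corner-gray = 40582  → 119.3787 mm³


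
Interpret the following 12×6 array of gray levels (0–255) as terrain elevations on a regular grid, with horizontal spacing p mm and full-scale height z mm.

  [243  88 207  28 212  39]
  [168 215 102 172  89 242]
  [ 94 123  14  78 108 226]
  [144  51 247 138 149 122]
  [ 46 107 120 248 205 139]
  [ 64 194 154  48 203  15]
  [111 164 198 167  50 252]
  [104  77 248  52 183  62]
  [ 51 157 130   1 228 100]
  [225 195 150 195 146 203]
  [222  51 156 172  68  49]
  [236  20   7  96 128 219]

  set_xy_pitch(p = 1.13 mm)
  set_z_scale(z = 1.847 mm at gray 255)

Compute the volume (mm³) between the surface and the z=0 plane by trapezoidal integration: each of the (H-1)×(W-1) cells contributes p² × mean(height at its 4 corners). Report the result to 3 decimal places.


68.901

height_mm = gray/255 × 1.847; cell vol = 1.13² × mean(4 corners)
unit = 1.13² × 1.847 / (4×255) = 0.00231219 mm³ per gray-sum
row 0: Σ corner-gray over 5 cells = 2918  → 6.7470
row 1: Σ corner-gray over 5 cells = 2532  → 5.8545
row 2: Σ corner-gray over 5 cells = 2402  → 5.5539
row 3: Σ corner-gray over 5 cells = 2981  → 6.8926
row 4: Σ corner-gray over 5 cells = 2822  → 6.5250
row 5: Σ corner-gray over 5 cells = 2798  → 6.4695
row 6: Σ corner-gray over 5 cells = 2807  → 6.4903
row 7: Σ corner-gray over 5 cells = 2469  → 5.7088
row 8: Σ corner-gray over 5 cells = 2983  → 6.8973
row 9: Σ corner-gray over 5 cells = 2965  → 6.8556
row 10: Σ corner-gray over 5 cells = 2122  → 4.9065
Σ rows: total corner-gray = 29799  → 68.9010 mm³


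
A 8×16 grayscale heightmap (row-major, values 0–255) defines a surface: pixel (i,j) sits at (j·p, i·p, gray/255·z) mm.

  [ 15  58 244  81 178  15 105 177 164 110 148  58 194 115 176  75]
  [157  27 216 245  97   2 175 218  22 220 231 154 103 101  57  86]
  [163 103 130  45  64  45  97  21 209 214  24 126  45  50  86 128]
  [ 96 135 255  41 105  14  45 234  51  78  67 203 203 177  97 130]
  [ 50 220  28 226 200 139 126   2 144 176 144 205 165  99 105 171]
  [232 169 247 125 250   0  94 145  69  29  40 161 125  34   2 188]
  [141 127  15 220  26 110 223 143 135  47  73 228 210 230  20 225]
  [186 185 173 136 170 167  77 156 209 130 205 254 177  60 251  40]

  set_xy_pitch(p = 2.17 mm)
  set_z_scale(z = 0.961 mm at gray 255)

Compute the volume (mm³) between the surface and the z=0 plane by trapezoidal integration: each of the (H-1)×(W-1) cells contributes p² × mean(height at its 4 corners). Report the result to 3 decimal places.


height_mm = gray/255 × 0.961; cell vol = 2.17² × mean(4 corners)
unit = 2.17² × 0.961 / (4×255) = 0.00443652 mm³ per gray-sum
row 0: Σ corner-gray over 15 cells = 7715  → 34.2278
row 1: Σ corner-gray over 15 cells = 6788  → 30.1151
row 2: Σ corner-gray over 15 cells = 6445  → 28.5934
row 3: Σ corner-gray over 15 cells = 7815  → 34.6714
row 4: Σ corner-gray over 15 cells = 7579  → 33.6244
row 5: Σ corner-gray over 15 cells = 7380  → 32.7415
row 6: Σ corner-gray over 15 cells = 8906  → 39.5117
Σ rows: total corner-gray = 52628  → 233.4853 mm³

233.485


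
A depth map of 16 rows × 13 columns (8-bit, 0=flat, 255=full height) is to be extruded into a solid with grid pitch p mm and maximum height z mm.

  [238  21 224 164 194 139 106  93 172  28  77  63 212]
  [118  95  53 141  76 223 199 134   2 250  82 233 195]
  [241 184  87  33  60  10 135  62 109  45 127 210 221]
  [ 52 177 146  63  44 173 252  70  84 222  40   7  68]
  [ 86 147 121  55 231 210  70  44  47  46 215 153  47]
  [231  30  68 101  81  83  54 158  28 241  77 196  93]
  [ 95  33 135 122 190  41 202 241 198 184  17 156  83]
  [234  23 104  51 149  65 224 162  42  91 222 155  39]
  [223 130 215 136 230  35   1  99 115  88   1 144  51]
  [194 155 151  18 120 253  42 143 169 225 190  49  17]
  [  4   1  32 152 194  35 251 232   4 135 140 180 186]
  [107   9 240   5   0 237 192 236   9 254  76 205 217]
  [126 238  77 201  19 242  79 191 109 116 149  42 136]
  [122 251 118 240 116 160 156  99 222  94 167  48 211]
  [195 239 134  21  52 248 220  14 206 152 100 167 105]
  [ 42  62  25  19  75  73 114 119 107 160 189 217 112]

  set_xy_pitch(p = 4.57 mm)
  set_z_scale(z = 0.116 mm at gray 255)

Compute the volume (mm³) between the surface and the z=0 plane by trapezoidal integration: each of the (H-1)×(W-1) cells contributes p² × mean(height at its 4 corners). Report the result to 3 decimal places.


214.010

height_mm = gray/255 × 0.116; cell vol = 4.57² × mean(4 corners)
unit = 4.57² × 0.116 / (4×255) = 0.00237515 mm³ per gray-sum
row 0: Σ corner-gray over 12 cells = 6301  → 14.9658
row 1: Σ corner-gray over 12 cells = 5875  → 13.9540
row 2: Σ corner-gray over 12 cells = 5262  → 12.4980
row 3: Σ corner-gray over 12 cells = 5487  → 13.0324
row 4: Σ corner-gray over 12 cells = 5369  → 12.7522
row 5: Σ corner-gray over 12 cells = 5774  → 13.7141
row 6: Σ corner-gray over 12 cells = 6065  → 14.4053
row 7: Σ corner-gray over 12 cells = 5511  → 13.0894
row 8: Σ corner-gray over 12 cells = 5903  → 14.0205
row 9: Σ corner-gray over 12 cells = 6143  → 14.5905
row 10: Σ corner-gray over 12 cells = 6152  → 14.6119
row 11: Σ corner-gray over 12 cells = 6438  → 15.2912
row 12: Σ corner-gray over 12 cells = 6863  → 16.3006
row 13: Σ corner-gray over 12 cells = 7081  → 16.8184
row 14: Σ corner-gray over 12 cells = 5880  → 13.9659
Σ rows: total corner-gray = 90104  → 214.0101 mm³


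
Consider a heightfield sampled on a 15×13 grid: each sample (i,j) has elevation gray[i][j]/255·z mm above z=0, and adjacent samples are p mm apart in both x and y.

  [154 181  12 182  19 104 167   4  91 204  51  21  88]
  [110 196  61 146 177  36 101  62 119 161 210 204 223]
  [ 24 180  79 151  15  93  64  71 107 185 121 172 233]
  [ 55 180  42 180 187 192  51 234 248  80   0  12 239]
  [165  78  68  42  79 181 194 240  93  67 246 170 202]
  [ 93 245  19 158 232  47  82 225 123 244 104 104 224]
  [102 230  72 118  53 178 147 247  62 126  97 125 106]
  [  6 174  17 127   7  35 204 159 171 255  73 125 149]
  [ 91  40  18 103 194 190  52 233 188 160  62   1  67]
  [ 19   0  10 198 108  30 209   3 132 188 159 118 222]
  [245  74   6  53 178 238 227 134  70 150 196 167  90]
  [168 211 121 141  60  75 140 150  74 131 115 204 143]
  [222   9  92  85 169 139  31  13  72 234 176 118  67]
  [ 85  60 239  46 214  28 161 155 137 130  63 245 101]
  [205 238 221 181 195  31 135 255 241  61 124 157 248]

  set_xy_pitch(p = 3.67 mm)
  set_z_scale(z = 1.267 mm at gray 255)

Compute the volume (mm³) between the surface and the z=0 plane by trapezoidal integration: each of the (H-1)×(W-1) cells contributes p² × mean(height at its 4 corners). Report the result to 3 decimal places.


1420.335

height_mm = gray/255 × 1.267; cell vol = 3.67² × mean(4 corners)
unit = 3.67² × 1.267 / (4×255) = 0.0167305 mm³ per gray-sum
row 0: Σ corner-gray over 12 cells = 5593  → 93.5736
row 1: Σ corner-gray over 12 cells = 6012  → 100.5837
row 2: Σ corner-gray over 12 cells = 5839  → 97.6893
row 3: Σ corner-gray over 12 cells = 6389  → 106.8911
row 4: Σ corner-gray over 12 cells = 6766  → 113.1985
row 5: Σ corner-gray over 12 cells = 6601  → 110.4379
row 6: Σ corner-gray over 12 cells = 5967  → 99.8308
row 7: Σ corner-gray over 12 cells = 5489  → 91.8336
row 8: Σ corner-gray over 12 cells = 5191  → 86.8480
row 9: Σ corner-gray over 12 cells = 5872  → 98.2414
row 10: Σ corner-gray over 12 cells = 6476  → 108.3466
row 11: Σ corner-gray over 12 cells = 5720  → 95.6984
row 12: Σ corner-gray over 12 cells = 5707  → 95.4809
row 13: Σ corner-gray over 12 cells = 7273  → 121.6808
Σ rows: total corner-gray = 84895  → 1420.3347 mm³
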